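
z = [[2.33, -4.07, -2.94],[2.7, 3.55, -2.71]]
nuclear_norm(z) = 10.75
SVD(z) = [[-1.00,0.06],[0.06,1.00]] @ diag([5.536062980896252, 5.217854604293811]) @ [[-0.39, 0.77, 0.5], [0.54, 0.64, -0.55]]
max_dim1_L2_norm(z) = 5.54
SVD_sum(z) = [[2.17, -4.25, -2.78], [-0.12, 0.24, 0.15]] + [[0.16, 0.18, -0.16], [2.82, 3.31, -2.86]]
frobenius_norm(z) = 7.61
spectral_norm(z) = 5.54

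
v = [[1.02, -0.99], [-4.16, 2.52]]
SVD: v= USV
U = [[-0.27, 0.96], [0.96, 0.27]]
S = [5.06, 0.31]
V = [[-0.85, 0.53], [-0.53, -0.85]]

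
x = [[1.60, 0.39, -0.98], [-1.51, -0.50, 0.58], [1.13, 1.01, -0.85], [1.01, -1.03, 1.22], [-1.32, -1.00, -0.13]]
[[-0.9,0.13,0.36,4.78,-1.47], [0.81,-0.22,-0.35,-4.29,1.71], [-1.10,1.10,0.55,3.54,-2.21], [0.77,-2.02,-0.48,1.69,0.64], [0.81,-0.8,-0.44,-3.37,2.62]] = x@[[-0.22, -0.38, 0.06, 2.56, -0.7], [-0.56, 1.33, 0.38, 0.08, -1.66], [0.34, -0.22, -0.12, -0.67, -0.30]]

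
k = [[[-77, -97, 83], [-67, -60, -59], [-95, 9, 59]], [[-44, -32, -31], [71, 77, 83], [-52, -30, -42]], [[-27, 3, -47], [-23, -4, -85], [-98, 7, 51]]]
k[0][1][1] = -60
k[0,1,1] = -60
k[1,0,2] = -31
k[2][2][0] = -98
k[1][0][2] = -31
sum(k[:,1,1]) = 13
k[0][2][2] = 59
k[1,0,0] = -44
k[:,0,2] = [83, -31, -47]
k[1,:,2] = [-31, 83, -42]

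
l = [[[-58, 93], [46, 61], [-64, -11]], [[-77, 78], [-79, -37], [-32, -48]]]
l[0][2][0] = -64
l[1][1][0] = -79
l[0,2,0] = -64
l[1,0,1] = 78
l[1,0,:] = [-77, 78]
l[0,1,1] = 61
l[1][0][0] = -77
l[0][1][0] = 46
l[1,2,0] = -32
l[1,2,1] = -48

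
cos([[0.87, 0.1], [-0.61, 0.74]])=[[0.67, -0.07], [0.44, 0.76]]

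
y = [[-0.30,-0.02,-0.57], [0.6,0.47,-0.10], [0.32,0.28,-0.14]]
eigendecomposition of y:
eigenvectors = [[0.49-0.30j, 0.49+0.30j, 0.56+0.00j], [-0.73+0.00j, (-0.73-0j), -0.78+0.00j], [-0.37-0.04j, -0.37+0.04j, -0.27+0.00j]]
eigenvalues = [(0.01+0.24j), (0.01-0.24j), 0j]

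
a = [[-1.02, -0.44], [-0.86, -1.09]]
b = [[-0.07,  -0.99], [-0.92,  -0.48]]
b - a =[[0.95, -0.55], [-0.06, 0.61]]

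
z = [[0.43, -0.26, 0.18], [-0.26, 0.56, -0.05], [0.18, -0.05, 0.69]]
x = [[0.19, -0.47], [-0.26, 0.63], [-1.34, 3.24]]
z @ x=[[-0.09, 0.22], [-0.13, 0.31], [-0.88, 2.12]]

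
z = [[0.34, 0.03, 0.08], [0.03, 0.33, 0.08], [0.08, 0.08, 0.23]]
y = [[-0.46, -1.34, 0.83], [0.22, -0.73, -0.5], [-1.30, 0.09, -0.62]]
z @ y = [[-0.25,-0.47,0.22], [-0.05,-0.27,-0.19], [-0.32,-0.14,-0.12]]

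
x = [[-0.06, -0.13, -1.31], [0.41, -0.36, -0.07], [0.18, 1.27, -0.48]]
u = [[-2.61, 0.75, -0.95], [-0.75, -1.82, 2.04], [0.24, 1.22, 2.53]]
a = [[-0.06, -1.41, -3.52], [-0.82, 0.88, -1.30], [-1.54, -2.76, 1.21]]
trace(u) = -1.90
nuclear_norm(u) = 8.39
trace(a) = 2.03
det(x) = -0.81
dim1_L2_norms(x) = [1.32, 0.55, 1.37]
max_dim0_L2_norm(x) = 1.4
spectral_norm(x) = 1.51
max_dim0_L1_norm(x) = 1.86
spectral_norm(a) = 3.95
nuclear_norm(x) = 3.15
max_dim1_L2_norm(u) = 2.88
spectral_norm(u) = 3.50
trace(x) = -0.90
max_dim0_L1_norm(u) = 5.52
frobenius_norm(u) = 4.93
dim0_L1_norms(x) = [0.65, 1.76, 1.86]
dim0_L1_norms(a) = [2.42, 5.05, 6.03]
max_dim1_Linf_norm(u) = 2.61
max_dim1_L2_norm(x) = 1.37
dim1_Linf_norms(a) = [3.52, 1.3, 2.76]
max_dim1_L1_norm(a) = 5.51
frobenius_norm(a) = 5.38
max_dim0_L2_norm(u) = 3.39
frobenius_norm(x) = 1.98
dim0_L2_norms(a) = [1.75, 3.22, 3.94]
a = x @ u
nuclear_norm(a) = 8.63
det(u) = 20.76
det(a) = -16.81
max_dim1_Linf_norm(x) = 1.31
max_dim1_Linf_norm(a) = 3.52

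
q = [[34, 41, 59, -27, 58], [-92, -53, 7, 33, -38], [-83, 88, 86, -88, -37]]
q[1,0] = -92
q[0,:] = [34, 41, 59, -27, 58]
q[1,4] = -38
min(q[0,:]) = -27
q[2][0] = -83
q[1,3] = 33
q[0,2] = 59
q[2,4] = -37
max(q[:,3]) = 33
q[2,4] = -37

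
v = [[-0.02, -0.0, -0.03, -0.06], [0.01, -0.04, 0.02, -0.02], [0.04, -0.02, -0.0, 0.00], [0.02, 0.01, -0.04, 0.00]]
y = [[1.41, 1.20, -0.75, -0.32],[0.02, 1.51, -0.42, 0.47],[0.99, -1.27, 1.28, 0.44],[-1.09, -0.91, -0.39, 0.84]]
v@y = [[0.01,0.07,-0.0,-0.06],[0.05,-0.06,0.04,-0.03],[0.06,0.02,-0.02,-0.02],[-0.01,0.09,-0.07,-0.02]]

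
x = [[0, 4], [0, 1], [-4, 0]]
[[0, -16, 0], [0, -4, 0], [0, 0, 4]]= x @ [[0, 0, -1], [0, -4, 0]]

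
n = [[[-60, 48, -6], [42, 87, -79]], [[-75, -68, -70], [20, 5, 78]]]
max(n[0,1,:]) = 87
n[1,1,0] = 20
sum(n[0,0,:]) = -18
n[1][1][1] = 5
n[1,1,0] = 20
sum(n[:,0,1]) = -20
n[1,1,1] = 5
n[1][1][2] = 78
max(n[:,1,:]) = 87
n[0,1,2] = -79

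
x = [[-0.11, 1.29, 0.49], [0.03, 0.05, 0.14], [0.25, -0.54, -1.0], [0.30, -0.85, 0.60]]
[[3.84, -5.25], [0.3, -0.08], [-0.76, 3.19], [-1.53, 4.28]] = x@[[4.28, 4.25], [3.33, -3.65], [0.03, -0.16]]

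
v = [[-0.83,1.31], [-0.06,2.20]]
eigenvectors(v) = [[-1.00, -0.4],[-0.02, -0.92]]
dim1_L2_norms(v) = [1.55, 2.2]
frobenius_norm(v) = 2.69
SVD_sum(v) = [[-0.28, 1.42], [-0.42, 2.13]] + [[-0.55,-0.11], [0.36,0.07]]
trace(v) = 1.37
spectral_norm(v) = 2.61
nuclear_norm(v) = 3.28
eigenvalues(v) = [-0.8, 2.17]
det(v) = -1.75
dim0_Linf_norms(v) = [0.83, 2.2]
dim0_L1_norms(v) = [0.89, 3.51]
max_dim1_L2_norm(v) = 2.2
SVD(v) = [[0.55, 0.83], [0.83, -0.55]] @ diag([2.607592598752953, 0.6701200183018126]) @ [[-0.2, 0.98], [-0.98, -0.20]]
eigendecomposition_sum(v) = [[-0.81, 0.35], [-0.02, 0.01]] + [[-0.02, 0.96], [-0.04, 2.19]]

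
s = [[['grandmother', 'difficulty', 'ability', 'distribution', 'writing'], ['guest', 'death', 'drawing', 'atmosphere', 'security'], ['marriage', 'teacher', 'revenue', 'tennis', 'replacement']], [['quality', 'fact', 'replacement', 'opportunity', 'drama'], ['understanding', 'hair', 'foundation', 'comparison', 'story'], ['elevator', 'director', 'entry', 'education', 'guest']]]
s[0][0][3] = 'distribution'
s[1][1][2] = 'foundation'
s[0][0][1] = 'difficulty'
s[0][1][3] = 'atmosphere'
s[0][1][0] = 'guest'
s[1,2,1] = 'director'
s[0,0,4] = 'writing'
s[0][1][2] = 'drawing'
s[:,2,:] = [['marriage', 'teacher', 'revenue', 'tennis', 'replacement'], ['elevator', 'director', 'entry', 'education', 'guest']]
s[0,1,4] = 'security'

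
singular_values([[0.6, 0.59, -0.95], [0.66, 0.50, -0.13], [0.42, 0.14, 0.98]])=[1.5, 1.1, 0.0]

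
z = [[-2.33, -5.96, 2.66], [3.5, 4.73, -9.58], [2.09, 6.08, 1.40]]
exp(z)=[[-0.39, -3.27, 3.54], [1.53, 1.81, -7.22], [1.90, 4.34, 0.17]]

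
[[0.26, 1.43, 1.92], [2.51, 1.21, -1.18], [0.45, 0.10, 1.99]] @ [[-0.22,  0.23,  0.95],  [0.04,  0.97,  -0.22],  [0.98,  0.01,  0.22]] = [[1.88, 1.47, 0.35], [-1.66, 1.74, 1.86], [1.86, 0.22, 0.84]]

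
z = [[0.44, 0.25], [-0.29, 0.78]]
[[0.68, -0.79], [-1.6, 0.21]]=z @ [[2.25, -1.60], [-1.22, -0.33]]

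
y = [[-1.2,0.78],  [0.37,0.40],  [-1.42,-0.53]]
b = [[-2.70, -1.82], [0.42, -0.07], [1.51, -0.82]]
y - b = [[1.50, 2.6], [-0.05, 0.47], [-2.93, 0.29]]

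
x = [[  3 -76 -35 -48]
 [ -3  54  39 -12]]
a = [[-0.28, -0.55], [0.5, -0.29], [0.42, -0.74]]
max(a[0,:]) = -0.28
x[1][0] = -3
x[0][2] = -35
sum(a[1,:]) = 0.21300000000000002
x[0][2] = -35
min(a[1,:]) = -0.287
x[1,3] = -12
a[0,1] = -0.547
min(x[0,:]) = -76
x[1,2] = 39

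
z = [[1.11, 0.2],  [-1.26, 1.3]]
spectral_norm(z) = 1.95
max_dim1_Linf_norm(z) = 1.3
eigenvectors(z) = [[-0.07+0.36j, (-0.07-0.36j)], [(-0.93+0j), -0.93-0.00j]]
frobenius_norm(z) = 2.13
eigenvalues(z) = [(1.2+0.49j), (1.2-0.49j)]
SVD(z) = [[-0.41,0.91], [0.91,0.41]] @ diag([1.9473205040638202, 0.8704268231463399]) @ [[-0.82,0.57],  [0.57,0.82]]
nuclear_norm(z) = 2.82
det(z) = 1.70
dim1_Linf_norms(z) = [1.11, 1.3]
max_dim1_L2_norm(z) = 1.81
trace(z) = 2.41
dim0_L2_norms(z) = [1.68, 1.32]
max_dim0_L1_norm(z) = 2.37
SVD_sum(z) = [[0.66, -0.45],[-1.46, 1.00]] + [[0.45, 0.65], [0.2, 0.30]]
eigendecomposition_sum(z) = [[(0.56+0.36j), (0.1-0.24j)], [-0.63+1.54j, 0.65+0.13j]] + [[(0.56-0.36j), 0.10+0.24j], [-0.63-1.54j, (0.65-0.13j)]]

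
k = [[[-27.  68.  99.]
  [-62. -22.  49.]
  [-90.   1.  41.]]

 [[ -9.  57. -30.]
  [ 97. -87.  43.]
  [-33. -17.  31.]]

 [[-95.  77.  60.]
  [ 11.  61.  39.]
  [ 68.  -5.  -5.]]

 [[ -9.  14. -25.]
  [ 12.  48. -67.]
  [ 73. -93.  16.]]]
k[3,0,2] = -25.0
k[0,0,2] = 99.0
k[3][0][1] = 14.0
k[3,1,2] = -67.0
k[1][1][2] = 43.0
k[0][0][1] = 68.0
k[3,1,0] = 12.0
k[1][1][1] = -87.0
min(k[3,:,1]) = -93.0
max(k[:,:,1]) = 77.0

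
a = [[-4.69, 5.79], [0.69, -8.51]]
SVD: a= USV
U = [[-0.65,0.76], [0.76,0.65]]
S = [10.84, 3.31]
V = [[0.33, -0.94], [-0.94, -0.33]]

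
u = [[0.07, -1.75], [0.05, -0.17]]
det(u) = 0.076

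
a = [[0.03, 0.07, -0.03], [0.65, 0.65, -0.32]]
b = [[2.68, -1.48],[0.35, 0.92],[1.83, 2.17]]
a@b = [[0.05,-0.05],[1.38,-1.06]]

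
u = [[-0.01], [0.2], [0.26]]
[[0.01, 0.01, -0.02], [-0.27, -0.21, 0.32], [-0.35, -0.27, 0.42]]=u@[[-1.33, -1.03, 1.6]]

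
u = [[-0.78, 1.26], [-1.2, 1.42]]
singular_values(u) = [2.37, 0.17]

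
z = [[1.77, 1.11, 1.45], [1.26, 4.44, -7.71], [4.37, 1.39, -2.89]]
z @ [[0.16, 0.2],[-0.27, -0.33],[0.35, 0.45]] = [[0.49, 0.64], [-3.70, -4.68], [-0.69, -0.89]]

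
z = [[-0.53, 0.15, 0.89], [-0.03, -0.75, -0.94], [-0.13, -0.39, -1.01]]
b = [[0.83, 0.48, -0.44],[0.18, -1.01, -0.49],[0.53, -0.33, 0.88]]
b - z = [[1.36, 0.33, -1.33], [0.21, -0.26, 0.45], [0.66, 0.06, 1.89]]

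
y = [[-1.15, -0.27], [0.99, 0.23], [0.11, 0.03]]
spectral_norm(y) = 1.56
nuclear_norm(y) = 1.57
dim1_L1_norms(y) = [1.42, 1.22, 0.14]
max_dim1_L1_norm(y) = 1.42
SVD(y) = [[-0.76, -0.21], [0.65, -0.34], [0.07, 0.92]] @ diag([1.5624914148467706, 0.00453635648254929]) @ [[0.97,0.23],[-0.23,0.97]]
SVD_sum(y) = [[-1.15, -0.27], [0.99, 0.23], [0.11, 0.03]] + [[0.00, -0.0],[0.0, -0.00],[-0.0, 0.0]]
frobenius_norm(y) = 1.56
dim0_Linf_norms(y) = [1.15, 0.27]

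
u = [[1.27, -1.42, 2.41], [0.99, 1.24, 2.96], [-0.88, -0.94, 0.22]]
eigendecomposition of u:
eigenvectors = [[(0.67+0j),(0.67-0j),(-0.84+0j)], [0.40-0.46j,0.40+0.46j,0.47+0.00j], [(0.09+0.41j),(0.09-0.41j),0.28+0.00j]]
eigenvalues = [(0.74+2.46j), (0.74-2.46j), (1.26+0j)]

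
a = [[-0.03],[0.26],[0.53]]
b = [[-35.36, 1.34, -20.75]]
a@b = [[1.06,-0.04,0.62], [-9.19,0.35,-5.40], [-18.74,0.71,-11.00]]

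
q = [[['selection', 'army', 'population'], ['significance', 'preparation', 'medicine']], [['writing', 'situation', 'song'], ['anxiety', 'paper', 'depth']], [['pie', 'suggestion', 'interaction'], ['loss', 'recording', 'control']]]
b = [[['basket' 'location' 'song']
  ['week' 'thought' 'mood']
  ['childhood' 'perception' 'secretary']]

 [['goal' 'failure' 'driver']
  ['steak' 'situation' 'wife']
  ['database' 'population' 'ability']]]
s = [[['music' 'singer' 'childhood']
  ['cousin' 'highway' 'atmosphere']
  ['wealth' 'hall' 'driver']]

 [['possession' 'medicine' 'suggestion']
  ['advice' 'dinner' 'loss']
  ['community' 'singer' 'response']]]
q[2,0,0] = 'pie'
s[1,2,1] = 'singer'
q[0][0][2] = 'population'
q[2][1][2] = 'control'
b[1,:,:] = [['goal', 'failure', 'driver'], ['steak', 'situation', 'wife'], ['database', 'population', 'ability']]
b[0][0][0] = 'basket'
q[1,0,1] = 'situation'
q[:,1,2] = ['medicine', 'depth', 'control']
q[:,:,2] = [['population', 'medicine'], ['song', 'depth'], ['interaction', 'control']]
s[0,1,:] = ['cousin', 'highway', 'atmosphere']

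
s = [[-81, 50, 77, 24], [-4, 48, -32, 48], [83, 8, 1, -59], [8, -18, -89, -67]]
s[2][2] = 1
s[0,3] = 24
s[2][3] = -59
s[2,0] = 83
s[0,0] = -81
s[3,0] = 8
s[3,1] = -18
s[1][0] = -4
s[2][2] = 1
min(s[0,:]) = -81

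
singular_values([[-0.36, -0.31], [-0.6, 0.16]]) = [0.7, 0.35]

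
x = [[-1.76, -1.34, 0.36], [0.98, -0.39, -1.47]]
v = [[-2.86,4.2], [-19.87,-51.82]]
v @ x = [[9.15, 2.19, -7.2],  [-15.81, 46.84, 69.02]]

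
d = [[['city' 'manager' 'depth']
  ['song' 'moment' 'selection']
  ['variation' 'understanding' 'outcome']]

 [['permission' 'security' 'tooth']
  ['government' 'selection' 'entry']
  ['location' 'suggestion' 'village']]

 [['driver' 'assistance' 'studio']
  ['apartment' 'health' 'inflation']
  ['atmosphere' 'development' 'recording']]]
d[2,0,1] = 'assistance'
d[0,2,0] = 'variation'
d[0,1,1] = 'moment'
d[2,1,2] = 'inflation'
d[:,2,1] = ['understanding', 'suggestion', 'development']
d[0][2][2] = 'outcome'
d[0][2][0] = 'variation'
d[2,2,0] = 'atmosphere'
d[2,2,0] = 'atmosphere'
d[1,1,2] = 'entry'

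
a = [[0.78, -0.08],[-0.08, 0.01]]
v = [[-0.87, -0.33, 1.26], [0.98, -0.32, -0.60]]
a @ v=[[-0.76, -0.23, 1.03], [0.08, 0.02, -0.11]]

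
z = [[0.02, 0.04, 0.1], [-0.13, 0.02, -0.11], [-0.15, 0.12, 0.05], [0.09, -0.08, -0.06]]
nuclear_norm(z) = 0.44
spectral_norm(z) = 0.26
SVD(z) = [[0.07, 0.59, -0.01], [0.41, -0.74, 0.14], [0.76, 0.18, -0.59], [-0.49, -0.27, -0.8]] @ diag([0.2560542595098796, 0.18250877005587132, 0.005173493939333114]) @ [[-0.83,0.55,0.11], [0.31,0.28,0.91], [-0.47,-0.78,0.41]]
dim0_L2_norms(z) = [0.22, 0.15, 0.17]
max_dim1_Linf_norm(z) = 0.15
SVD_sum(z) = [[-0.01, 0.01, 0.00], [-0.09, 0.06, 0.01], [-0.16, 0.11, 0.02], [0.10, -0.07, -0.01]] + [[0.03, 0.03, 0.10],[-0.04, -0.04, -0.12],[0.01, 0.01, 0.03],[-0.02, -0.01, -0.04]] + [[0.00,0.0,-0.0], [-0.0,-0.0,0.0], [0.00,0.00,-0.00], [0.0,0.00,-0.00]]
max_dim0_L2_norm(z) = 0.22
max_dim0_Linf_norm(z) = 0.15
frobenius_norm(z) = 0.31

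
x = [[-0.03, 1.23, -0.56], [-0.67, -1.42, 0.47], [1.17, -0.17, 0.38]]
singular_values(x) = [2.07, 1.33, 0.0]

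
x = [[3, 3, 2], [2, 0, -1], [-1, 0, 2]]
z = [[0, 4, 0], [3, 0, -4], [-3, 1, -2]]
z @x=[[8, 0, -4], [13, 9, -2], [-5, -9, -11]]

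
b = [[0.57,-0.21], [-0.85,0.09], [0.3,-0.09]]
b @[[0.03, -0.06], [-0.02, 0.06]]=[[0.02, -0.05], [-0.03, 0.06], [0.01, -0.02]]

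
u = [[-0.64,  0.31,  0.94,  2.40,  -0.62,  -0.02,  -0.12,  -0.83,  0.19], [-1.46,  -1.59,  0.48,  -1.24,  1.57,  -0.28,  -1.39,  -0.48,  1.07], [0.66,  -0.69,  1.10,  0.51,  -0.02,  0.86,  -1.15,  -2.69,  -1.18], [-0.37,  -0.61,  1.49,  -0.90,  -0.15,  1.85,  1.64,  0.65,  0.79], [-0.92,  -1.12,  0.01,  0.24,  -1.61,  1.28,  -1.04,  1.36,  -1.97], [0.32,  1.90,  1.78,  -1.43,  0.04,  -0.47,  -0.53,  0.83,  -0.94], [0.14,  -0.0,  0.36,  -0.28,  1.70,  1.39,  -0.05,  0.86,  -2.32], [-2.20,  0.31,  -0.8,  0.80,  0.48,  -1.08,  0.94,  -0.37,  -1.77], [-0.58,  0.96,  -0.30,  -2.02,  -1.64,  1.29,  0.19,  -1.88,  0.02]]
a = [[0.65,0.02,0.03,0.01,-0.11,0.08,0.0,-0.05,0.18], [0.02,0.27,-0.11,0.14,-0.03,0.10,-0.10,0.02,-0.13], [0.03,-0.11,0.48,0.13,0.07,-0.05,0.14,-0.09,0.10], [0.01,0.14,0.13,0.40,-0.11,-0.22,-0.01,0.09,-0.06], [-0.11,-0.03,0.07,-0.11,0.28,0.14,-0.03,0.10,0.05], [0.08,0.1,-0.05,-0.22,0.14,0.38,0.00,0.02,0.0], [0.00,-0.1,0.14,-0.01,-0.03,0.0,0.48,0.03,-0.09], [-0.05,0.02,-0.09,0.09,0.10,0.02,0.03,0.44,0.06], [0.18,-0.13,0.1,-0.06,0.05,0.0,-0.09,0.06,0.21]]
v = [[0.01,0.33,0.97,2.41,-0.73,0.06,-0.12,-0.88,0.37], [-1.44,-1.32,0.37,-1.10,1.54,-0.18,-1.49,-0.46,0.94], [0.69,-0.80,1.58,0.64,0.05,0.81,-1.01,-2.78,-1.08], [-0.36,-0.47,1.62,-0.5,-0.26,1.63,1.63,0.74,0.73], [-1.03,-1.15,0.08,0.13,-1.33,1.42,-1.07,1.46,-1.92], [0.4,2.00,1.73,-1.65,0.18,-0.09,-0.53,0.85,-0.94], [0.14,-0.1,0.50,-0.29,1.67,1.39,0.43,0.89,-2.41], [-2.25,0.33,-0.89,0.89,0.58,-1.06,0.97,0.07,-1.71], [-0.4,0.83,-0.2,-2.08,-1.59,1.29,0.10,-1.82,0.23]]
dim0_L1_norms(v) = [6.72, 7.33, 7.94, 9.69, 7.93, 7.93, 7.35, 9.95, 10.33]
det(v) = -14160.78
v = a + u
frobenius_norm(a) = 1.48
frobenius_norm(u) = 10.24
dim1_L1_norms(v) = [5.88, 8.84, 9.44, 7.94, 9.59, 8.37, 7.82, 8.75, 8.54]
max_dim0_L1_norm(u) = 10.25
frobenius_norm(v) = 10.26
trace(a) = 3.59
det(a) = -0.00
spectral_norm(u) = 4.39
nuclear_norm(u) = 29.20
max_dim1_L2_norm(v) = 3.82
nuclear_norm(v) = 28.93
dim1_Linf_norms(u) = [2.4, 1.59, 2.69, 1.85, 1.97, 1.9, 2.32, 2.2, 2.02]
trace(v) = -0.92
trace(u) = -4.51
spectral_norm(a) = 0.76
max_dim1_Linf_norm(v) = 2.78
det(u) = -18313.11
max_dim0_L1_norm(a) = 1.2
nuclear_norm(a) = 3.60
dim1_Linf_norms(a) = [0.65, 0.27, 0.48, 0.4, 0.28, 0.38, 0.48, 0.44, 0.21]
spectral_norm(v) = 4.69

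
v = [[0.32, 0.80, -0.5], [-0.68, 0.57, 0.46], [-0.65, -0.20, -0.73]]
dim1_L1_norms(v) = [1.62, 1.71, 1.58]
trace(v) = 0.16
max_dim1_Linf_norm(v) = 0.8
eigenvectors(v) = [[0.03-0.65j,  (0.03+0.65j),  0.40+0.00j], [0.70+0.00j,  0.70-0.00j,  -0.09+0.00j], [(0.06+0.29j),  0.06-0.29j,  0.91+0.00j]]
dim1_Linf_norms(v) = [0.8, 0.68, 0.73]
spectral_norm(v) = 1.00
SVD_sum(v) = [[-0.01, 0.4, 0.22], [-0.02, 0.65, 0.35], [0.01, -0.45, -0.24]] + [[-0.27, 0.22, -0.42], [-0.10, 0.09, -0.16], [-0.39, 0.32, -0.62]] + [[0.60, 0.18, -0.29], [-0.56, -0.16, 0.27], [-0.27, -0.08, 0.13]]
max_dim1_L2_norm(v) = 1.0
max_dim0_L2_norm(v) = 1.0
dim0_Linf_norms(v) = [0.68, 0.8, 0.73]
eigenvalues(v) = [(0.58+0.81j), (0.58-0.81j), (-1+0j)]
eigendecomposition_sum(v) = [[0.24+0.34j, (0.38-0.25j), (-0.07-0.18j)], [(-0.36+0.28j), 0.29+0.40j, 0.19-0.08j], [-0.14-0.12j, -0.14+0.15j, (0.05+0.07j)]] + [[0.24-0.34j, 0.38+0.25j, (-0.07+0.18j)], [(-0.36-0.28j), (0.29-0.4j), 0.19+0.08j], [(-0.14+0.12j), -0.14-0.15j, 0.05-0.07j]] + [[-0.16+0.00j, 0.04+0.00j, -0.37+0.00j], [0.04-0.00j, -0.01-0.00j, 0.08-0.00j], [(-0.37+0j), (0.08+0j), (-0.83+0j)]]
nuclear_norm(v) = 2.99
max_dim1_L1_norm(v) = 1.71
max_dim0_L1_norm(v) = 1.69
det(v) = -0.99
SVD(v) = [[-0.45, 0.55, -0.7],[-0.74, 0.21, 0.64],[0.51, 0.8, 0.31]] @ diag([1.0047016080125597, 0.9956259754748091, 0.9929771376103338]) @ [[0.03, -0.88, -0.48], [-0.49, 0.41, -0.77], [-0.87, -0.26, 0.42]]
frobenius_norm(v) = 1.73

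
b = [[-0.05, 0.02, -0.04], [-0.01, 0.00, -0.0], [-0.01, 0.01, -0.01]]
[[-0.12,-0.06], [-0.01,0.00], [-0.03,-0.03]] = b@[[0.88, -0.36],[0.60, -2.63],[2.22, 0.75]]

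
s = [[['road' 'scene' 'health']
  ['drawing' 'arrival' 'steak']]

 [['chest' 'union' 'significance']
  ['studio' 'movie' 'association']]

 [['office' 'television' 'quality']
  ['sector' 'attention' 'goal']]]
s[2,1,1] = 'attention'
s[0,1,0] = 'drawing'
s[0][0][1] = 'scene'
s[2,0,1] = 'television'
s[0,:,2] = ['health', 'steak']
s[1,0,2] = 'significance'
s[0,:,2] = ['health', 'steak']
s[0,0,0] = 'road'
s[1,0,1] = 'union'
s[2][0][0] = 'office'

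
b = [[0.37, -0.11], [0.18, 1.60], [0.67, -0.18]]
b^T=[[0.37, 0.18, 0.67], [-0.11, 1.6, -0.18]]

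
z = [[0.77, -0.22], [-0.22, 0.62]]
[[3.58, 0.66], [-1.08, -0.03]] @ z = [[2.61,-0.38], [-0.82,0.22]]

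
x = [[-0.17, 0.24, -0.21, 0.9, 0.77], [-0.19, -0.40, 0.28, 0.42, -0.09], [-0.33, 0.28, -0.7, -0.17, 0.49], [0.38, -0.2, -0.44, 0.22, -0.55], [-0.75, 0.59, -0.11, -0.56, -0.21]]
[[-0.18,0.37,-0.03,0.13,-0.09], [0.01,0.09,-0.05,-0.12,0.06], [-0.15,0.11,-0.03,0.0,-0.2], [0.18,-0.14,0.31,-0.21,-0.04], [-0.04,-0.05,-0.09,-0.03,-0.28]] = x@[[0.11, -0.13, 0.19, 0.17, 0.20],[-0.00, 0.01, 0.09, 0.24, -0.19],[-0.01, 0.02, -0.21, 0.19, 0.20],[0.02, 0.19, 0.14, -0.05, -0.05],[-0.23, 0.23, -0.24, 0.24, 0.10]]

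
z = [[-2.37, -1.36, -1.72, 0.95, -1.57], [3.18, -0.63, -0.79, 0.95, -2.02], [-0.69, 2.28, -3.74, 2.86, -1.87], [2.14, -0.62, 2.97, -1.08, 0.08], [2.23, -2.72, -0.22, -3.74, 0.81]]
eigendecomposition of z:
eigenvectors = [[-0.03+0.00j, (0.24+0j), (-0.03-0.52j), -0.03+0.52j, (0.18+0j)], [-0.39+0.00j, -0.12+0.00j, (-0.57+0j), -0.57-0.00j, -0.38+0.00j], [(-0.42+0j), 0.65+0.00j, (0.02+0.26j), 0.02-0.26j, -0.12+0.00j], [-0.23+0.00j, -0.55+0.00j, -0.15-0.06j, (-0.15+0.06j), (0.63+0j)], [(0.78+0j), (-0.44+0j), (-0.53-0.17j), (-0.53+0.17j), (0.64+0j)]]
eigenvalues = [(3.33+0j), (-5.6+0j), (-2.07+2.77j), (-2.07-2.77j), (-0.58+0j)]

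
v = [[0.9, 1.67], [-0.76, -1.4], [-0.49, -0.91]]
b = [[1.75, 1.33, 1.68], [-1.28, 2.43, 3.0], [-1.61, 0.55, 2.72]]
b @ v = [[-0.26,-0.47], [-4.47,-8.27], [-3.20,-5.93]]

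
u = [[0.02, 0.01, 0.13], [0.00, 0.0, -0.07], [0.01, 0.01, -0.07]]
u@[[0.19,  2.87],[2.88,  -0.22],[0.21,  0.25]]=[[0.06, 0.09], [-0.01, -0.02], [0.02, 0.01]]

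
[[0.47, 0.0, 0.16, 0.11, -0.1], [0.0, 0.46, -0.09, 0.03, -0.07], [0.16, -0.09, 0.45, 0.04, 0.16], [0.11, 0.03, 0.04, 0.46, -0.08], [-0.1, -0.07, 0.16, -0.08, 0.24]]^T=[[0.47, 0.00, 0.16, 0.11, -0.10],[0.00, 0.46, -0.09, 0.03, -0.07],[0.16, -0.09, 0.45, 0.04, 0.16],[0.11, 0.03, 0.04, 0.46, -0.08],[-0.10, -0.07, 0.16, -0.08, 0.24]]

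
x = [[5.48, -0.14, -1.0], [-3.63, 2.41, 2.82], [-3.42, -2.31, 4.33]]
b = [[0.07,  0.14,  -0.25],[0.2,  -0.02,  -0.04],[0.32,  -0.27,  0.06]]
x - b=[[5.41, -0.28, -0.75], [-3.83, 2.43, 2.86], [-3.74, -2.04, 4.27]]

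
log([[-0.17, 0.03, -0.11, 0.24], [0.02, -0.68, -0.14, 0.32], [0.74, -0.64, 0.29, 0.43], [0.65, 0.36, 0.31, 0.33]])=[[-1.40+3.43j, (0.08-1.41j), 0.27+1.07j, (-0.1-1.34j)],[0.23+0.01j, -0.52+2.47j, (0.37+0.45j), -0.35-0.76j],[(0.68-3.51j), 1.27+3.43j, -1.59-0.73j, (0.99+0.77j)],[(0.85-2.07j), -0.55-0.17j, 0.21-0.83j, (-0.52+1.12j)]]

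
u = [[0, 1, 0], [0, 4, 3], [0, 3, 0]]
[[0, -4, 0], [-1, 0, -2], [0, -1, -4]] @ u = [[0, -16, -12], [0, -7, 0], [0, -16, -3]]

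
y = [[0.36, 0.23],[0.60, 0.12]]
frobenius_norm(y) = 0.75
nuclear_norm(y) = 0.86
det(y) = -0.09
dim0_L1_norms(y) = [0.96, 0.35]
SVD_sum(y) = [[0.39, 0.13], [0.58, 0.19]] + [[-0.03, 0.10], [0.02, -0.07]]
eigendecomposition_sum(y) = [[0.41, 0.19], [0.48, 0.22]] + [[-0.05, 0.04], [0.12, -0.1]]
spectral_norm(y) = 0.74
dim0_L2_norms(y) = [0.7, 0.26]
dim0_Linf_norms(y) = [0.6, 0.23]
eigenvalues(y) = [0.63, -0.15]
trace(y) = 0.48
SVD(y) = [[-0.56, -0.83], [-0.83, 0.56]] @ diag([0.7350275588958921, 0.1289747559158218]) @ [[-0.95, -0.31], [0.31, -0.95]]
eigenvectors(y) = [[0.65, -0.41], [0.76, 0.91]]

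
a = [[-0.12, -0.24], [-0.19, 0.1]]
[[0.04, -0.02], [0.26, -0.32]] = a @ [[-1.16,  1.36], [0.43,  -0.61]]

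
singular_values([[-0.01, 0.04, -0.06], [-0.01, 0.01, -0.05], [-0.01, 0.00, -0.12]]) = [0.15, 0.04, 0.0]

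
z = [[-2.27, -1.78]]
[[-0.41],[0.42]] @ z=[[0.93, 0.73], [-0.95, -0.75]]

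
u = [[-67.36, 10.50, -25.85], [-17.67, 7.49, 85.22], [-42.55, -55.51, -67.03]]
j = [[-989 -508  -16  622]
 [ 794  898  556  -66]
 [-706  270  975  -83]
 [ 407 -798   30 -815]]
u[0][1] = 10.5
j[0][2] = -16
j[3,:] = [407, -798, 30, -815]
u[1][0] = -17.67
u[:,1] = [10.5, 7.49, -55.51]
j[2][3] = -83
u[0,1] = 10.5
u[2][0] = -42.55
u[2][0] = -42.55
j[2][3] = -83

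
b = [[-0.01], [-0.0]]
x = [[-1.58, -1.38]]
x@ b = [[0.02]]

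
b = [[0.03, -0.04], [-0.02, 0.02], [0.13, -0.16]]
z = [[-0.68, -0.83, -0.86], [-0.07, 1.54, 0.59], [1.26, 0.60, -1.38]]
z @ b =[[-0.12, 0.15], [0.04, -0.06], [-0.15, 0.18]]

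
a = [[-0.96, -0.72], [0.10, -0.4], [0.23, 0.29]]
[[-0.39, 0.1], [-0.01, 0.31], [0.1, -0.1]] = a @[[0.33, 0.41],[0.10, -0.68]]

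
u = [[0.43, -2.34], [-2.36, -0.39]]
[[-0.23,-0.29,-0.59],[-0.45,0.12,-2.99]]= u@[[0.17,-0.07,1.19], [0.13,0.11,0.47]]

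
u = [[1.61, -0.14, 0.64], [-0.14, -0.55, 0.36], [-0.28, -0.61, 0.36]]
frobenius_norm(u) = 2.01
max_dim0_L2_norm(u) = 1.64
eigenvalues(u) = [1.5, 0.01, -0.1]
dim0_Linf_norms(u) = [1.61, 0.61, 0.64]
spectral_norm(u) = 1.74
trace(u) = 1.42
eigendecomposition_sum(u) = [[1.62, -0.35, 0.80],[-0.16, 0.04, -0.08],[-0.31, 0.07, -0.15]] + [[-0.0, 0.03, -0.03], [0.00, -0.06, 0.06], [0.01, -0.09, 0.08]] + [[-0.01, 0.18, -0.13], [0.02, -0.52, 0.38], [0.02, -0.59, 0.43]]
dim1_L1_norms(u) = [2.39, 1.05, 1.25]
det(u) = -0.00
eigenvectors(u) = [[-0.98, -0.26, 0.22], [0.10, 0.56, -0.65], [0.19, 0.78, -0.73]]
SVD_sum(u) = [[1.62, -0.12, 0.63], [0.04, -0.0, 0.01], [-0.08, 0.01, -0.03]] + [[-0.01, -0.02, 0.01], [-0.18, -0.55, 0.35], [-0.20, -0.62, 0.39]] + [[-0.00, 0.00, 0.00],[0.00, -0.00, -0.0],[-0.0, 0.0, 0.00]]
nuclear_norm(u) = 2.75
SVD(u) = [[-1.00, -0.02, 0.05], [-0.02, -0.66, -0.75], [0.05, -0.75, 0.66]] @ diag([1.740668534737438, 1.0115194844082076, 0.0011767912198879485]) @ [[-0.93, 0.07, -0.36], [0.26, 0.81, -0.52], [-0.26, 0.58, 0.78]]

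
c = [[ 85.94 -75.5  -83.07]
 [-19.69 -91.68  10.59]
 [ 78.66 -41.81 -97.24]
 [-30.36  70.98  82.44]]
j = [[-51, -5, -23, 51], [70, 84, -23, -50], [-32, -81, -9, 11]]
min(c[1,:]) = -91.68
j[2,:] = [-32, -81, -9, 11]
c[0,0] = 85.94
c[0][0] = 85.94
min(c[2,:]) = -97.24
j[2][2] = -9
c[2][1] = -41.81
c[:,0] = [85.94, -19.69, 78.66, -30.36]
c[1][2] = 10.59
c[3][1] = 70.98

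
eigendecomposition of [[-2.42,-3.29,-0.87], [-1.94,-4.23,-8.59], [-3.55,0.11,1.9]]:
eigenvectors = [[-0.55+0.00j, (0.3-0.3j), (0.3+0.3j)],[-0.81+0.00j, -0.74+0.00j, (-0.74-0j)],[(-0.2+0j), 0.42+0.32j, 0.42-0.32j]]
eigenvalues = [(-7.61+0j), (1.43+2.96j), (1.43-2.96j)]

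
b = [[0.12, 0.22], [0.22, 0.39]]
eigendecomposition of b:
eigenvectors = [[-0.87, -0.49], [0.49, -0.87]]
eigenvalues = [-0.0, 0.51]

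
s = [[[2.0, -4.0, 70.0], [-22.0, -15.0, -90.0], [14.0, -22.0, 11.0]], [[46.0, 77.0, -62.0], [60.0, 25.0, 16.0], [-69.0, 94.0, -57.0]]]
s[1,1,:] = [60.0, 25.0, 16.0]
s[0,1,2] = -90.0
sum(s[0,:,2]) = -9.0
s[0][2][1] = -22.0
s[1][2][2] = -57.0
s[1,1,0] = 60.0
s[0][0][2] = 70.0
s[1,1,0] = 60.0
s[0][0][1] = -4.0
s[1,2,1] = 94.0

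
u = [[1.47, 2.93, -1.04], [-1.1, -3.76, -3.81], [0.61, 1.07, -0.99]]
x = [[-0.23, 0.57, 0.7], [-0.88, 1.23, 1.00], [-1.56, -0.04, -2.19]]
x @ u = [[-0.54,-2.07,-2.63], [-2.04,-6.13,-4.76], [-3.59,-6.76,3.94]]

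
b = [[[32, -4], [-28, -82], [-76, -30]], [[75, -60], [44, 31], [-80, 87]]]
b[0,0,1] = -4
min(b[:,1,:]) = -82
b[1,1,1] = 31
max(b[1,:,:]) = 87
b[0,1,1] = -82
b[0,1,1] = -82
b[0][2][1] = -30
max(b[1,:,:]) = 87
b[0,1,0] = -28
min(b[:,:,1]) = -82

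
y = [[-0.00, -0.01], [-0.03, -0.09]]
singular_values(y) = [0.1, 0.0]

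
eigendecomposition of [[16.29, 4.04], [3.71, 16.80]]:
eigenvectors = [[-0.74, -0.7], [0.67, -0.72]]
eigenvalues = [12.67, 20.42]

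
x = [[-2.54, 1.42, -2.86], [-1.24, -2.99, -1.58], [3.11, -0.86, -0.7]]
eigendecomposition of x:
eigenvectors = [[(0.69+0j), 0.69-0.00j, (-0.12+0j)],[(0.17+0.27j), (0.17-0.27j), 0.91+0.00j],[-0.20-0.61j, -0.20+0.61j, 0.41+0.00j]]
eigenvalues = [(-1.35+3.07j), (-1.35-3.07j), (-3.54+0j)]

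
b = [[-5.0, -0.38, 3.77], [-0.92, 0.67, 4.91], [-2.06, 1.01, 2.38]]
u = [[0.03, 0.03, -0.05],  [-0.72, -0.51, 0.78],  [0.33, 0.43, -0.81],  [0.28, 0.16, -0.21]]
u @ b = [[-0.07, -0.04, 0.14], [2.46, 0.72, -3.36], [-0.38, -0.66, 1.43], [-1.11, -0.21, 1.34]]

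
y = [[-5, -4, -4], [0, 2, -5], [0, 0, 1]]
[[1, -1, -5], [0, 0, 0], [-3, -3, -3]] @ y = [[-5, -6, -4], [0, 0, 0], [15, 6, 24]]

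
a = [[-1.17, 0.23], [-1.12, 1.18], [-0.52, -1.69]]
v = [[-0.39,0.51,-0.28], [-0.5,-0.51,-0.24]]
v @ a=[[0.03, 0.99], [1.28, -0.31]]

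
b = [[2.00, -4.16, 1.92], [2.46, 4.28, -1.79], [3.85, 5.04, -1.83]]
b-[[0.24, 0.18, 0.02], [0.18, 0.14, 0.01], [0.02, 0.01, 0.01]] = [[1.76,  -4.34,  1.90], [2.28,  4.14,  -1.80], [3.83,  5.03,  -1.84]]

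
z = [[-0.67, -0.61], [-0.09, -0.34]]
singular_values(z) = [0.95, 0.18]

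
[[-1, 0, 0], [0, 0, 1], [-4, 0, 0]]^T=[[-1, 0, -4], [0, 0, 0], [0, 1, 0]]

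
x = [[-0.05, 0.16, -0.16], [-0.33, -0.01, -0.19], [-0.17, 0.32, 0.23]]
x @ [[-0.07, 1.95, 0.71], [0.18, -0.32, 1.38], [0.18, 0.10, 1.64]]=[[0.0, -0.16, -0.08], [-0.01, -0.66, -0.56], [0.11, -0.41, 0.7]]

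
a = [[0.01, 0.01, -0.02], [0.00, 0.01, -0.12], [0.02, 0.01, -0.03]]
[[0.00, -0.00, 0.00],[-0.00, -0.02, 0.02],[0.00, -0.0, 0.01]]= a @ [[0.01, -0.08, 0.12],[0.07, 0.15, 0.01],[0.01, 0.15, -0.15]]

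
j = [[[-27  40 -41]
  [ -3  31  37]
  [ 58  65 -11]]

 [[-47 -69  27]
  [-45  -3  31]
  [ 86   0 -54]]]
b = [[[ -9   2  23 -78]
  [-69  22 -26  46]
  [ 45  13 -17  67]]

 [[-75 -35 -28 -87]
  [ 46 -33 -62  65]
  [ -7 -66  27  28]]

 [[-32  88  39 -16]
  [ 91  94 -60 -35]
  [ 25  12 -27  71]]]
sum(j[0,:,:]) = 149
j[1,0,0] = -47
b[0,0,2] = 23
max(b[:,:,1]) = 94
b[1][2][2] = 27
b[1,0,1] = -35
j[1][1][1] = -3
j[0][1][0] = -3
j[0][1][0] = -3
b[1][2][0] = -7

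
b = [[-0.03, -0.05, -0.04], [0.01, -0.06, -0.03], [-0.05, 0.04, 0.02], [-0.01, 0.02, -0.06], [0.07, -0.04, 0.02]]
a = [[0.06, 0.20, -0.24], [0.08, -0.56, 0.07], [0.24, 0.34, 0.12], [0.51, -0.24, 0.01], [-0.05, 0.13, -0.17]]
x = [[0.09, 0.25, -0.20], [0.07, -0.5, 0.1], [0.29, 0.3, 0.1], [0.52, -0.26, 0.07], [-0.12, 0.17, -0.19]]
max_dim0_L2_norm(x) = 0.71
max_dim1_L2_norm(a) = 0.57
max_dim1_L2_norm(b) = 0.08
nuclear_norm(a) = 1.62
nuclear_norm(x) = 1.59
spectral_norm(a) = 0.76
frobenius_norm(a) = 0.99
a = b + x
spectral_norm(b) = 0.12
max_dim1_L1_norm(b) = 0.13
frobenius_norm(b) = 0.16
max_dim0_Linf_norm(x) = 0.52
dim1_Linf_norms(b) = [0.05, 0.06, 0.05, 0.06, 0.07]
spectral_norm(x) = 0.76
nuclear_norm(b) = 0.26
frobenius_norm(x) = 0.99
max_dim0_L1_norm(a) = 1.47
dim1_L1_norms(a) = [0.5, 0.71, 0.7, 0.76, 0.35]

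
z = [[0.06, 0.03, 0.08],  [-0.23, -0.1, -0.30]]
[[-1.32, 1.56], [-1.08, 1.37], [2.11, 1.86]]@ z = [[-0.44, -0.2, -0.57], [-0.38, -0.17, -0.50], [-0.30, -0.12, -0.39]]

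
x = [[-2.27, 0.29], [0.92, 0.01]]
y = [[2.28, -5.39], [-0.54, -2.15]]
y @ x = [[-10.13, 0.61], [-0.75, -0.18]]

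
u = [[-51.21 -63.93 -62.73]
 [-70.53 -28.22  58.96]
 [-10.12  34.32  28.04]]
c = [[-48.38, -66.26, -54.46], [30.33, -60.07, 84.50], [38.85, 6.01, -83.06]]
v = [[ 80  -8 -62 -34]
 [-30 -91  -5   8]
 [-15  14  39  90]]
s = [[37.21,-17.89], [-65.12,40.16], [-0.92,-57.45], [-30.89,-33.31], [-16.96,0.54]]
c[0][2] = -54.46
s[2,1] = -57.45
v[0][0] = 80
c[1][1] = -60.07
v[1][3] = 8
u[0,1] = -63.93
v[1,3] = 8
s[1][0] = -65.12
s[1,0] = -65.12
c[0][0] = -48.38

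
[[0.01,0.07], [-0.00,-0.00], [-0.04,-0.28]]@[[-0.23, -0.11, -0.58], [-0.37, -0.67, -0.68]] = [[-0.03,-0.05,-0.05], [0.0,0.00,0.00], [0.11,0.19,0.21]]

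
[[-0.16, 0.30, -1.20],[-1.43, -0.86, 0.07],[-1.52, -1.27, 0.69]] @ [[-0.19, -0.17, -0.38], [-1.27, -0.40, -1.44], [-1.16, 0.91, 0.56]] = [[1.04, -1.18, -1.04], [1.28, 0.65, 1.82], [1.10, 1.39, 2.79]]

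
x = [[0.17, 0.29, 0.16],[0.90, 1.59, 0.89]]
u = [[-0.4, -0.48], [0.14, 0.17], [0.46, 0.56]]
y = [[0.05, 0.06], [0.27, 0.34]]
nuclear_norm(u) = 0.99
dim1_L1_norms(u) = [0.88, 0.31, 1.02]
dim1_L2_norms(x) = [0.37, 2.03]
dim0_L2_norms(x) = [0.92, 1.62, 0.9]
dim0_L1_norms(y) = [0.32, 0.4]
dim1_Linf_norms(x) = [0.29, 1.59]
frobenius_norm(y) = 0.44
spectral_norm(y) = 0.44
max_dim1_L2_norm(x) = 2.03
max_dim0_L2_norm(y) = 0.35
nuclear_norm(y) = 0.44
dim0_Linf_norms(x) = [0.9, 1.59, 0.89]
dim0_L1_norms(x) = [1.07, 1.88, 1.05]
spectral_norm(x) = 2.07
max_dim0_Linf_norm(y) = 0.34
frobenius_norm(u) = 0.98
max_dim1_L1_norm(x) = 3.38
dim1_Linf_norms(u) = [0.48, 0.17, 0.56]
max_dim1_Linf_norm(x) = 1.59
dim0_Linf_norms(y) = [0.27, 0.34]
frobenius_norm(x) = 2.07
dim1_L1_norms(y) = [0.11, 0.61]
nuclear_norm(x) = 2.07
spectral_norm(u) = 0.98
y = x @ u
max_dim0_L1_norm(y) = 0.4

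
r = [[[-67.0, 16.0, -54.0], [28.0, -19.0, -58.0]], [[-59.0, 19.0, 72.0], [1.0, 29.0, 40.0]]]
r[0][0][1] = 16.0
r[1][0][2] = 72.0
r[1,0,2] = 72.0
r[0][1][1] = -19.0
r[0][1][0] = 28.0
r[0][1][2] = -58.0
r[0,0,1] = 16.0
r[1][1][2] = 40.0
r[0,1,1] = -19.0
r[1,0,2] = 72.0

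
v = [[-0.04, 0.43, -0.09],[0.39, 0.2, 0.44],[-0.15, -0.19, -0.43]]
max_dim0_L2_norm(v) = 0.62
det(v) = 0.05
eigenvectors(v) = [[-0.69, -0.76, -0.84], [-0.67, 0.62, 0.5], [0.27, -0.19, 0.20]]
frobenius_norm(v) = 0.91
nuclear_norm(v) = 1.36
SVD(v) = [[0.11, 0.99, -0.06],[0.78, -0.12, -0.61],[-0.61, 0.02, -0.79]] @ diag([0.7837675040907558, 0.4358075369881337, 0.13992959027912433]) @ [[0.50, 0.41, 0.76], [-0.21, 0.91, -0.35], [-0.84, 0.02, 0.54]]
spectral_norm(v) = 0.78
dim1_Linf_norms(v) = [0.43, 0.44, 0.43]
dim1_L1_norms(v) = [0.56, 1.03, 0.77]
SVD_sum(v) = [[0.04, 0.04, 0.07], [0.31, 0.25, 0.47], [-0.24, -0.2, -0.37]] + [[-0.09, 0.39, -0.15], [0.01, -0.05, 0.02], [-0.00, 0.01, -0.0]] + [[0.01, -0.00, -0.0],[0.07, -0.00, -0.05],[0.09, -0.00, -0.06]]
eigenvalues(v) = [0.42, -0.41, -0.28]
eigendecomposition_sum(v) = [[0.2, 0.28, 0.12], [0.19, 0.27, 0.12], [-0.08, -0.11, -0.05]] + [[-0.27, -0.09, -0.90], [0.22, 0.08, 0.73], [-0.07, -0.02, -0.22]] + [[0.03, 0.25, 0.69], [-0.02, -0.15, -0.41], [-0.01, -0.06, -0.16]]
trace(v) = -0.27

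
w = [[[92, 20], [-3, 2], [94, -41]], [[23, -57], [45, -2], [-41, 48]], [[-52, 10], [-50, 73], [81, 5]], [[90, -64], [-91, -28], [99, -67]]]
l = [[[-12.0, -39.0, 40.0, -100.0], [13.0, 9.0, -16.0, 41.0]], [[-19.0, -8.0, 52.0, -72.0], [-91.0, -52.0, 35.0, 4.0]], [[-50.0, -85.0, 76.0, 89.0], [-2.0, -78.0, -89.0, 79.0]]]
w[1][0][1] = -57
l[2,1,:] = [-2.0, -78.0, -89.0, 79.0]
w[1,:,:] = [[23, -57], [45, -2], [-41, 48]]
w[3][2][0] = 99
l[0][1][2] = -16.0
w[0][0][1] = 20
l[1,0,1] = -8.0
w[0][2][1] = -41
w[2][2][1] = 5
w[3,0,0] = 90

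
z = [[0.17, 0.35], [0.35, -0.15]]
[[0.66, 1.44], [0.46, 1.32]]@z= [[0.62, 0.02], [0.54, -0.04]]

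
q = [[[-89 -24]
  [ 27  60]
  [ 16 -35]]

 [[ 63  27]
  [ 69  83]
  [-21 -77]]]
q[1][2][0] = -21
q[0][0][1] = -24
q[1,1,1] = 83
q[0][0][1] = -24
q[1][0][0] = 63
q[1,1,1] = 83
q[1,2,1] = -77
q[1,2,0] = -21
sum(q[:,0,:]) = -23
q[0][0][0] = -89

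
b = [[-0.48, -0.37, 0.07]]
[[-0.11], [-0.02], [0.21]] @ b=[[0.05, 0.04, -0.01], [0.01, 0.01, -0.00], [-0.1, -0.08, 0.01]]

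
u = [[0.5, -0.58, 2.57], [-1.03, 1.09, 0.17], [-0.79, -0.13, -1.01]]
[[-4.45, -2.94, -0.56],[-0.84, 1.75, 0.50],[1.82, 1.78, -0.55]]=u @ [[0.11,-1.33,0.65], [-0.38,0.47,1.09], [-1.84,-0.78,-0.10]]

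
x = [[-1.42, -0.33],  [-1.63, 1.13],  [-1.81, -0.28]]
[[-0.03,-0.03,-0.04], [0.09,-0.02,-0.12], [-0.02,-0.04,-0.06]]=x@[[0.0, 0.02, 0.04], [0.08, 0.01, -0.05]]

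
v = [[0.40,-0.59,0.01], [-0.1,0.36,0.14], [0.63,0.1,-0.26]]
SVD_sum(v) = [[0.51, -0.39, -0.14],  [-0.25, 0.19, 0.07],  [0.38, -0.29, -0.1]] + [[-0.14, -0.21, 0.08], [0.1, 0.16, -0.06], [0.25, 0.39, -0.14]] + [[0.03, 0.01, 0.07], [0.05, 0.02, 0.13], [-0.00, -0.0, -0.01]]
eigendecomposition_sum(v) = [[-0.04+0.00j, -0.04-0.00j, (0.05-0j)],[-0.06+0.00j, (-0.05-0j), 0.06-0.00j],[0.26-0.00j, (0.25+0j), (-0.29+0j)]] + [[0.22-0.04j,(-0.27+0.92j),(-0.02+0.18j)],[(-0.02-0.04j),(0.21+0j),(0.04-0.01j)],[0.18-0.08j,(-0.07+0.83j),(0.02+0.16j)]] + [[0.22+0.04j, -0.27-0.92j, -0.02-0.18j], [-0.02+0.04j, 0.21-0.00j, 0.04+0.01j], [(0.18+0.08j), (-0.07-0.83j), 0.02-0.16j]]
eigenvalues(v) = [(-0.39+0j), (0.44+0.12j), (0.44-0.12j)]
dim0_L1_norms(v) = [1.13, 1.05, 0.41]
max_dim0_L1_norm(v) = 1.13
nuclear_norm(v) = 1.62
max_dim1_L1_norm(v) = 1.0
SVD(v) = [[-0.75, 0.45, -0.49], [0.36, -0.33, -0.87], [-0.56, -0.83, 0.08]] @ diag([0.8786093650485985, 0.5870295936163743, 0.15919120537106674]) @ [[-0.78, 0.59, 0.21], [-0.52, -0.80, 0.29], [-0.34, -0.12, -0.93]]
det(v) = -0.08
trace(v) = 0.50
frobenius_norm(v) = 1.07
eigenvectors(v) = [[0.16+0.00j, 0.74+0.00j, 0.74-0.00j], [(0.2+0j), (-0.04-0.15j), -0.04+0.15j], [-0.97+0.00j, (0.64-0.13j), 0.64+0.13j]]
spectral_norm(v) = 0.88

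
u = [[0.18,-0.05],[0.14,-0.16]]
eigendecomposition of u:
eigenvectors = [[0.92, 0.16], [0.4, 0.99]]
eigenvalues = [0.16, -0.14]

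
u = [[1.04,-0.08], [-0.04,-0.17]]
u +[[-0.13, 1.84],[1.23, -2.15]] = [[0.91,1.76], [1.19,-2.32]]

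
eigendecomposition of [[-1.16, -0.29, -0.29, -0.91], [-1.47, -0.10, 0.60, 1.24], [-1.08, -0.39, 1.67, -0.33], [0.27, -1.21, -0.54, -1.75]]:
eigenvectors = [[(0.77+0j), (0.15+0.26j), (0.15-0.26j), -0.05+0.00j],[0.14+0.00j, -0.75+0.00j, (-0.75-0j), 0.20+0.00j],[(0.29+0j), -0.02+0.06j, -0.02-0.06j, (0.95+0j)],[(0.55+0j), (0.45-0.38j), (0.45+0.38j), -0.22+0.00j]]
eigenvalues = [(-1.98+0j), (-0.54+1.09j), (-0.54-1.09j), (1.72+0j)]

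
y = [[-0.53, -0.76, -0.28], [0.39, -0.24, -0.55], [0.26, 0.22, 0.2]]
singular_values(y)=[1.05, 0.69, 0.12]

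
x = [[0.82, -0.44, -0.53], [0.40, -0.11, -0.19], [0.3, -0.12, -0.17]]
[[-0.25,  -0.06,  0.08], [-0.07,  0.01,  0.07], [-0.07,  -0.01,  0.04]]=x @ [[0.03, 0.22, 0.31],[0.26, 0.28, 0.13],[0.30, 0.23, 0.22]]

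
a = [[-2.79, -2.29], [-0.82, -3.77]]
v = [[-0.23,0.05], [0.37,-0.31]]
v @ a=[[0.6, 0.34], [-0.78, 0.32]]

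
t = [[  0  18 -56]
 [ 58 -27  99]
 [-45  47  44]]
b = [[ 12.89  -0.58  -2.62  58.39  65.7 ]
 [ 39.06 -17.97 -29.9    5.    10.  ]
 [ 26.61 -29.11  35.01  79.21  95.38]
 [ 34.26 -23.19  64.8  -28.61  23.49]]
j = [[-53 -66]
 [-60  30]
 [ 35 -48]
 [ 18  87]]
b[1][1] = -17.97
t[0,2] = -56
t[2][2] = 44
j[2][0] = 35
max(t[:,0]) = 58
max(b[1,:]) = 39.06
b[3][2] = 64.8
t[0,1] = 18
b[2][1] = -29.11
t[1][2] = 99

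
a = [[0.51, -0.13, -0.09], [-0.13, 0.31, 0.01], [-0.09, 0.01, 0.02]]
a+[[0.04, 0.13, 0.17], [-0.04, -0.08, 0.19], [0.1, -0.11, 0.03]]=[[0.55, 0.0, 0.08], [-0.17, 0.23, 0.2], [0.01, -0.1, 0.05]]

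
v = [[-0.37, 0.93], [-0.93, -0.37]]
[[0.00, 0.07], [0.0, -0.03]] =v @ [[0.0, 0.00], [0.0, 0.08]]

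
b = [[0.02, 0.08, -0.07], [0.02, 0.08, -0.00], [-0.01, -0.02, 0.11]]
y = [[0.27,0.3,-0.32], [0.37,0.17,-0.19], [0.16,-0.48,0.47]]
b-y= [[-0.25,  -0.22,  0.25], [-0.35,  -0.09,  0.19], [-0.17,  0.46,  -0.36]]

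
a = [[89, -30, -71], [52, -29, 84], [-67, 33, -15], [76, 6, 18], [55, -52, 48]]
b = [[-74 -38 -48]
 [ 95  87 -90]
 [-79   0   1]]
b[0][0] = -74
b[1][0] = 95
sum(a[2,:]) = -49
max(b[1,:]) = 95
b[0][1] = -38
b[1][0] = 95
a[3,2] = 18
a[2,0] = -67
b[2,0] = -79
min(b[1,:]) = -90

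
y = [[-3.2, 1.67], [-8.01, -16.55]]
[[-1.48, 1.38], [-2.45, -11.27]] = y @ [[0.43,-0.06], [-0.06,0.71]]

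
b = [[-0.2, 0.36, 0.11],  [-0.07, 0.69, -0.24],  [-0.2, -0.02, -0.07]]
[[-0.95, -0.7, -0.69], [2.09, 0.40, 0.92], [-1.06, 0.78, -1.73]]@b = [[0.38, -0.81, 0.11], [-0.63, 1.01, 0.07], [0.5, 0.19, -0.18]]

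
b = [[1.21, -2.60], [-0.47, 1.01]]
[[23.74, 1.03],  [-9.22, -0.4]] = b@[[4.13, -0.76],[-7.21, -0.75]]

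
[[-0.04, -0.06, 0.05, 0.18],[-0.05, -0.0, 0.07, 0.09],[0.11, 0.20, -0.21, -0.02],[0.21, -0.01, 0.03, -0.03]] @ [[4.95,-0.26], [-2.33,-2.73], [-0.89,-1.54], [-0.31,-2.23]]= [[-0.16, -0.3], [-0.34, -0.3], [0.27, -0.21], [1.05, -0.01]]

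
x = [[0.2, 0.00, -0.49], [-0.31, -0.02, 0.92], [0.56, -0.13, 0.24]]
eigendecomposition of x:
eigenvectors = [[0.41-0.03j, 0.41+0.03j, 0.19+0.00j], [-0.75+0.00j, (-0.75-0j), (0.98+0j)], [-0.05-0.52j, -0.05+0.52j, (0.08+0j)]]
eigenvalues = [(0.21+0.62j), (0.21-0.62j), (-0.01+0j)]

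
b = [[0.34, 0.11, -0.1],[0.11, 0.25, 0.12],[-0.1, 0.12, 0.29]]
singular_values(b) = [0.42, 0.39, 0.07]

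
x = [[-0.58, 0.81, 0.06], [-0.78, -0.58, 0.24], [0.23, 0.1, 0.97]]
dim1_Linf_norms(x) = [0.81, 0.78, 0.97]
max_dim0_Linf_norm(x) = 0.97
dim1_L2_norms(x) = [1.0, 1.0, 1.0]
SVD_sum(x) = [[0.15, 0.29, 0.24], [-0.2, -0.40, -0.33], [0.27, 0.52, 0.43]] + [[-0.13,-0.05,0.15],[-0.53,-0.22,0.59],[-0.34,-0.14,0.37]] + [[-0.60,  0.57,  -0.33],  [-0.04,  0.04,  -0.02],  [0.30,  -0.29,  0.16]]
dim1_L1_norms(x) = [1.45, 1.6, 1.3]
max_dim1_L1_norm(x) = 1.6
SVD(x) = [[0.41, 0.20, -0.89], [-0.56, 0.83, -0.06], [0.72, 0.52, 0.45]] @ diag([1.0052751389429435, 0.999381582991539, 0.9964729532709713]) @ [[0.36, 0.72, 0.59], [-0.64, -0.26, 0.72], [0.67, -0.64, 0.37]]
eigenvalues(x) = [(-0.6+0.8j), (-0.6-0.8j), (1+0j)]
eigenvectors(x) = [[-0.70+0.00j,  -0.70-0.00j,  0.09+0.00j], [0.01-0.70j,  0.01+0.70j,  (0.11+0j)], [(0.06+0.08j),  (0.06-0.08j),  0.99+0.00j]]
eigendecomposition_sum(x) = [[-0.29+0.40j,0.40+0.29j,(-0.02-0.07j)],  [(-0.39-0.3j),-0.30+0.40j,(0.07-0.01j)],  [0.07-0.00j,(-0-0.07j),-0.01+0.01j]] + [[-0.29-0.40j, (0.4-0.29j), (-0.02+0.07j)],[(-0.39+0.3j), -0.30-0.40j, (0.07+0.01j)],[(0.07+0j), -0.00+0.07j, (-0.01-0.01j)]] + [[0.01+0.00j, 0.01+0.00j, 0.09-0.00j], [0.01+0.00j, 0.01+0.00j, (0.1-0j)], [0.09+0.00j, 0.11+0.00j, 0.98-0.00j]]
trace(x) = -0.19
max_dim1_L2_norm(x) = 1.0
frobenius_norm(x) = 1.73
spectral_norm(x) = 1.01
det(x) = 1.00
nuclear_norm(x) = 3.00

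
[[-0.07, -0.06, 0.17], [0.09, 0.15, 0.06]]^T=[[-0.07, 0.09], [-0.06, 0.15], [0.17, 0.06]]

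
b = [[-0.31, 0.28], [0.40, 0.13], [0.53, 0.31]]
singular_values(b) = [0.76, 0.39]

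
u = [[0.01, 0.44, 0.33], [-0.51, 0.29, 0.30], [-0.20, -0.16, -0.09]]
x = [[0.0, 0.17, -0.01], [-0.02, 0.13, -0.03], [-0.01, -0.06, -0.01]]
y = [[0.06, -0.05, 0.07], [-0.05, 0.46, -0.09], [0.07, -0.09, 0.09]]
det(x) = -0.00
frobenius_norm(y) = 0.50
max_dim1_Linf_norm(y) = 0.46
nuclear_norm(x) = 0.26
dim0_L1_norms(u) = [0.72, 0.89, 0.72]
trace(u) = 0.21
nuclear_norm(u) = 1.23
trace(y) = 0.61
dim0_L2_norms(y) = [0.1, 0.47, 0.15]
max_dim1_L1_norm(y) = 0.6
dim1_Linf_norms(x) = [0.17, 0.13, 0.06]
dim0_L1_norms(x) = [0.03, 0.36, 0.05]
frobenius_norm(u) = 0.90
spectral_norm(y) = 0.49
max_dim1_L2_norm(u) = 0.66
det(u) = -0.00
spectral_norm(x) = 0.22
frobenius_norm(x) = 0.23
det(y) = 0.00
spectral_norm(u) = 0.78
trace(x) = 0.12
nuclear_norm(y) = 0.61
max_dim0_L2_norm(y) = 0.47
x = u @ y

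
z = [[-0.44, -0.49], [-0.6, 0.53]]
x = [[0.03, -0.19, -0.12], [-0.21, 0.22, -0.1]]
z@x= [[0.09, -0.02, 0.1], [-0.13, 0.23, 0.02]]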